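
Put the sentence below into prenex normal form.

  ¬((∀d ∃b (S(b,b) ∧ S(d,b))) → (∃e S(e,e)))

First replace A → B with ¬A ∨ B.
  ¬(¬(∀d ∃b (S(b,b) ∧ S(d,b))) ∨ (∃e S(e,e)))
Drive negations inward (¬∀x A ≡ ∃x ¬A, ¬∃x A ≡ ∀x ¬A, De Morgan for ∧/∨):
  (∀d ∃b (S(b,b) ∧ S(d,b))) ∧ (∀e ¬S(e,e))
Finally move all quantifiers to the prefix:
  ∀d ∃b ∀e (S(b,b) ∧ S(d,b) ∧ ¬S(e,e))

∀d ∃b ∀e (S(b,b) ∧ S(d,b) ∧ ¬S(e,e))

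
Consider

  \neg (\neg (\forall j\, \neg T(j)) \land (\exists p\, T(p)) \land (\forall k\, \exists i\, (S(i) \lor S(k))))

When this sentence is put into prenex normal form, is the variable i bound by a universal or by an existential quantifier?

Drive negations inward (¬∀x A ≡ ∃x ¬A, ¬∃x A ≡ ∀x ¬A, De Morgan for ∧/∨):
  (\forall j\, \neg T(j)) \lor (\forall p\, \neg T(p)) \lor (\exists k\, \forall i\, (\neg S(i) \land \neg S(k)))
All bound variables are already distinct, so no renaming is needed.
Extract every quantifier outward, since the variables are now distinct and don't occur free across branches:
  \forall j\, \forall p\, \exists k\, \forall i\, (\neg T(j) \lor \neg T(p) \lor \neg S(i) \land \neg S(k))
The quantifier \exists i sits under an odd number of negations, so it flips to \forall i.

universal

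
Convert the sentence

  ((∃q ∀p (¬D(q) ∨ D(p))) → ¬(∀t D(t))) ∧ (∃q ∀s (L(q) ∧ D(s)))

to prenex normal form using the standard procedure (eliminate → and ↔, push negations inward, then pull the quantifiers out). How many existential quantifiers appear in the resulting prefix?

3

First replace A → B with ¬A ∨ B.
  (¬(∃q ∀p (¬D(q) ∨ D(p))) ∨ ¬(∀t D(t))) ∧ (∃q ∀s (L(q) ∧ D(s)))
Push ¬ through the quantifiers and connectives to reach negation normal form:
  ((∀q ∃p (D(q) ∧ ¬D(p))) ∨ (∃t ¬D(t))) ∧ (∃q ∀s (L(q) ∧ D(s)))
Give each quantifier a distinct variable: q↦r.
  ((∀q ∃p (D(q) ∧ ¬D(p))) ∨ (∃t ¬D(t))) ∧ (∃r ∀s (L(r) ∧ D(s)))
Finally move all quantifiers to the prefix:
  ∀q ∃p ∃t ∃r ∀s ((D(q) ∧ ¬D(p) ∨ ¬D(t)) ∧ L(r) ∧ D(s))
The prefix is ∀q ∃p ∃t ∃r ∀s: 2 universal, 3 existential.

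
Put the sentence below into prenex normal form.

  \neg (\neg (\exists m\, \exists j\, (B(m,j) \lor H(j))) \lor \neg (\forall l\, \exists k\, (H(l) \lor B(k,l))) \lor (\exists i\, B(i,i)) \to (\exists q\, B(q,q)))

\forall m\, \forall j\, \exists l\, \forall k\, \exists i\, \forall q\, ((\neg B(m,j) \land \neg H(j) \lor \neg H(l) \land \neg B(k,l) \lor B(i,i)) \land \neg B(q,q))

First replace A → B with ¬A ∨ B.
  \neg (\neg (\neg (\exists m\, \exists j\, (B(m,j) \lor H(j))) \lor \neg (\forall l\, \exists k\, (H(l) \lor B(k,l))) \lor (\exists i\, B(i,i))) \lor (\exists q\, B(q,q)))
Push ¬ through the quantifiers and connectives to reach negation normal form:
  ((\forall m\, \forall j\, (\neg B(m,j) \land \neg H(j))) \lor (\exists l\, \forall k\, (\neg H(l) \land \neg B(k,l))) \lor (\exists i\, B(i,i))) \land (\forall q\, \neg B(q,q))
Pull the quantifiers to the front (each side's bound variable is not free in the other side):
  \forall m\, \forall j\, \exists l\, \forall k\, \exists i\, \forall q\, ((\neg B(m,j) \land \neg H(j) \lor \neg H(l) \land \neg B(k,l) \lor B(i,i)) \land \neg B(q,q))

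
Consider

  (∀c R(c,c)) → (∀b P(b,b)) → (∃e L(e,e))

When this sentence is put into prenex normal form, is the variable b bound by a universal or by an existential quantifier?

existential

First replace A → B with ¬A ∨ B.
  ¬(∀c R(c,c)) ∨ ¬(∀b P(b,b)) ∨ (∃e L(e,e))
Drive negations inward (¬∀x A ≡ ∃x ¬A, ¬∃x A ≡ ∀x ¬A, De Morgan for ∧/∨):
  (∃c ¬R(c,c)) ∨ (∃b ¬P(b,b)) ∨ (∃e L(e,e))
Extract every quantifier outward, since the variables are now distinct and don't occur free across branches:
  ∃c ∃b ∃e (¬R(c,c) ∨ ¬P(b,b) ∨ L(e,e))
The quantifier ∀b sits under an odd number of negations (counting the antecedent side of each →), so it flips to ∃b.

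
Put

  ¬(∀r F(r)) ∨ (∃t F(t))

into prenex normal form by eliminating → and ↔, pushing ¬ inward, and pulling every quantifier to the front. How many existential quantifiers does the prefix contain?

2

Drive negations inward (¬∀x A ≡ ∃x ¬A, ¬∃x A ≡ ∀x ¬A, De Morgan for ∧/∨):
  (∃r ¬F(r)) ∨ (∃t F(t))
All bound variables are already distinct, so no renaming is needed.
Extract every quantifier outward, since the variables are now distinct and don't occur free across branches:
  ∃r ∃t (¬F(r) ∨ F(t))
The prefix is ∃r ∃t: 0 universal, 2 existential.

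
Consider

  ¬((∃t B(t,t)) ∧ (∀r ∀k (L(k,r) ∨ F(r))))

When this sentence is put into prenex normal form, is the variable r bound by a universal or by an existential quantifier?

existential

Drive negations inward (¬∀x A ≡ ∃x ¬A, ¬∃x A ≡ ∀x ¬A, De Morgan for ∧/∨):
  (∀t ¬B(t,t)) ∨ (∃r ∃k (¬L(k,r) ∧ ¬F(r)))
All bound variables are already distinct, so no renaming is needed.
Finally move all quantifiers to the prefix:
  ∀t ∃r ∃k (¬B(t,t) ∨ ¬L(k,r) ∧ ¬F(r))
The quantifier ∀r sits under an odd number of negations, so it flips to ∃r.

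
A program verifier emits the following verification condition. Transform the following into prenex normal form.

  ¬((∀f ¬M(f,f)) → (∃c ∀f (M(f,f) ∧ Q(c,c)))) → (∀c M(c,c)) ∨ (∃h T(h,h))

First replace A → B with ¬A ∨ B.
  ¬¬(¬(∀f ¬M(f,f)) ∨ (∃c ∀f (M(f,f) ∧ Q(c,c)))) ∨ (∀c M(c,c)) ∨ (∃h T(h,h))
Push ¬ through the quantifiers and connectives to reach negation normal form:
  (∃f M(f,f)) ∨ (∃c ∀f (M(f,f) ∧ Q(c,c))) ∨ (∀c M(c,c)) ∨ (∃h T(h,h))
Standardize variables apart so no two quantifiers bind the same name: f↦w1, c↦u.
  (∃f M(f,f)) ∨ (∃c ∀w1 (M(w1,w1) ∧ Q(c,c))) ∨ (∀u M(u,u)) ∨ (∃h T(h,h))
Finally move all quantifiers to the prefix:
  ∃f ∃c ∀w1 ∀u ∃h (M(f,f) ∨ M(w1,w1) ∧ Q(c,c) ∨ M(u,u) ∨ T(h,h))

∃f ∃c ∀w1 ∀u ∃h (M(f,f) ∨ M(w1,w1) ∧ Q(c,c) ∨ M(u,u) ∨ T(h,h))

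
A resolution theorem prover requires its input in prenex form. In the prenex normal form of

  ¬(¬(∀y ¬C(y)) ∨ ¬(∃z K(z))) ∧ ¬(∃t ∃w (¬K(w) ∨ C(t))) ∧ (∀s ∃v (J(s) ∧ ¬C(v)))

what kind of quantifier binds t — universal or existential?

universal

Drive negations inward (¬∀x A ≡ ∃x ¬A, ¬∃x A ≡ ∀x ¬A, De Morgan for ∧/∨):
  (∀y ¬C(y)) ∧ (∃z K(z)) ∧ (∀t ∀w (K(w) ∧ ¬C(t))) ∧ (∀s ∃v (J(s) ∧ ¬C(v)))
Pull the quantifiers to the front (each side's bound variable is not free in the other side):
  ∀y ∃z ∀t ∀w ∀s ∃v (¬C(y) ∧ K(z) ∧ K(w) ∧ ¬C(t) ∧ J(s) ∧ ¬C(v))
The quantifier ∃t sits under an odd number of negations, so it flips to ∀t.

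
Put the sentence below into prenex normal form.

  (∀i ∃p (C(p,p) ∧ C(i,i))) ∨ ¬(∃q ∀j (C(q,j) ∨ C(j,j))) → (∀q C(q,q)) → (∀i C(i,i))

Eliminate → and ↔ using ¬ and ∨.
  ¬((∀i ∃p (C(p,p) ∧ C(i,i))) ∨ ¬(∃q ∀j (C(q,j) ∨ C(j,j)))) ∨ ¬(∀q C(q,q)) ∨ (∀i C(i,i))
Drive negations inward (¬∀x A ≡ ∃x ¬A, ¬∃x A ≡ ∀x ¬A, De Morgan for ∧/∨):
  (∃i ∀p (¬C(p,p) ∨ ¬C(i,i))) ∧ (∃q ∀j (C(q,j) ∨ C(j,j))) ∨ (∃q ¬C(q,q)) ∨ (∀i C(i,i))
Rename bound variables to avoid capture: q↦t, i↦v.
  (∃i ∀p (¬C(p,p) ∨ ¬C(i,i))) ∧ (∃q ∀j (C(q,j) ∨ C(j,j))) ∨ (∃t ¬C(t,t)) ∨ (∀v C(v,v))
Finally move all quantifiers to the prefix:
  ∃i ∀p ∃q ∀j ∃t ∀v ((¬C(p,p) ∨ ¬C(i,i)) ∧ (C(q,j) ∨ C(j,j)) ∨ ¬C(t,t) ∨ C(v,v))

∃i ∀p ∃q ∀j ∃t ∀v ((¬C(p,p) ∨ ¬C(i,i)) ∧ (C(q,j) ∨ C(j,j)) ∨ ¬C(t,t) ∨ C(v,v))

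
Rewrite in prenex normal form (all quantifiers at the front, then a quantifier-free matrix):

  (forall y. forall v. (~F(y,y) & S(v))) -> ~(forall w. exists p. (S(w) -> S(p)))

exists y. exists v. exists w. forall p. (F(y,y) | ~S(v) | S(w) & ~S(p))

First replace A → B with ¬A ∨ B.
  ~(forall y. forall v. (~F(y,y) & S(v))) | ~(forall w. exists p. (~S(w) | S(p)))
Push ¬ through the quantifiers and connectives to reach negation normal form:
  (exists y. exists v. (F(y,y) | ~S(v))) | (exists w. forall p. (S(w) & ~S(p)))
All bound variables are already distinct, so no renaming is needed.
Extract every quantifier outward, since the variables are now distinct and don't occur free across branches:
  exists y. exists v. exists w. forall p. (F(y,y) | ~S(v) | S(w) & ~S(p))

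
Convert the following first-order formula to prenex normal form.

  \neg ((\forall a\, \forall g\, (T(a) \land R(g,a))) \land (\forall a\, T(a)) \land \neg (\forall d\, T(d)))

Push ¬ through the quantifiers and connectives to reach negation normal form:
  (\exists a\, \exists g\, (\neg T(a) \lor \neg R(g,a))) \lor (\exists a\, \neg T(a)) \lor (\forall d\, T(d))
Rename bound variables to avoid capture: a↦c.
  (\exists a\, \exists g\, (\neg T(a) \lor \neg R(g,a))) \lor (\exists c\, \neg T(c)) \lor (\forall d\, T(d))
Pull the quantifiers to the front (each side's bound variable is not free in the other side):
  \exists a\, \exists g\, \exists c\, \forall d\, (\neg T(a) \lor \neg R(g,a) \lor \neg T(c) \lor T(d))

\exists a\, \exists g\, \exists c\, \forall d\, (\neg T(a) \lor \neg R(g,a) \lor \neg T(c) \lor T(d))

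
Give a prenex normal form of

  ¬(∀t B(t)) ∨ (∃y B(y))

Push ¬ through the quantifiers and connectives to reach negation normal form:
  (∃t ¬B(t)) ∨ (∃y B(y))
Extract every quantifier outward, since the variables are now distinct and don't occur free across branches:
  ∃t ∃y (¬B(t) ∨ B(y))

∃t ∃y (¬B(t) ∨ B(y))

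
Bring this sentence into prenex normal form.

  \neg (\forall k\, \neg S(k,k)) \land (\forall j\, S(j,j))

\exists k\, \forall j\, (S(k,k) \land S(j,j))

Move each ¬ inward, flipping quantifiers it crosses:
  (\exists k\, S(k,k)) \land (\forall j\, S(j,j))
All bound variables are already distinct, so no renaming is needed.
Pull the quantifiers to the front (each side's bound variable is not free in the other side):
  \exists k\, \forall j\, (S(k,k) \land S(j,j))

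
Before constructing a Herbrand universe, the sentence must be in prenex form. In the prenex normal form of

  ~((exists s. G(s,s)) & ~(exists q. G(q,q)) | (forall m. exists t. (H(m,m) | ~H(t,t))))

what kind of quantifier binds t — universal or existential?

Move each ¬ inward, flipping quantifiers it crosses:
  ((forall s. ~G(s,s)) | (exists q. G(q,q))) & (exists m. forall t. (~H(m,m) & H(t,t)))
All bound variables are already distinct, so no renaming is needed.
Extract every quantifier outward, since the variables are now distinct and don't occur free across branches:
  forall s. exists q. exists m. forall t. ((~G(s,s) | G(q,q)) & ~H(m,m) & H(t,t))
The quantifier exists t sits under an odd number of negations, so it flips to forall t.

universal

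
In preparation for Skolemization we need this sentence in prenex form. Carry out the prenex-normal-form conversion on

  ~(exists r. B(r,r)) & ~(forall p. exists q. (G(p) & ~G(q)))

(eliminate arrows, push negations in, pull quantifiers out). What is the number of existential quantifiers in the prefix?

Move each ¬ inward, flipping quantifiers it crosses:
  (forall r. ~B(r,r)) & (exists p. forall q. (~G(p) | G(q)))
Pull the quantifiers to the front (each side's bound variable is not free in the other side):
  forall r. exists p. forall q. (~B(r,r) & (~G(p) | G(q)))
The prefix is forall r exists p forall q: 2 universal, 1 existential.

1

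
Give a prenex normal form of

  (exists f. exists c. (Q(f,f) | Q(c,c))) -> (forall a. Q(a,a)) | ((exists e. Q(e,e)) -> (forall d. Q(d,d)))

forall f. forall c. forall a. forall e. forall d. (~Q(f,f) & ~Q(c,c) | Q(a,a) | ~Q(e,e) | Q(d,d))

First replace A → B with ¬A ∨ B.
  ~(exists f. exists c. (Q(f,f) | Q(c,c))) | (forall a. Q(a,a)) | ~(exists e. Q(e,e)) | (forall d. Q(d,d))
Drive negations inward (¬∀x A ≡ ∃x ¬A, ¬∃x A ≡ ∀x ¬A, De Morgan for ∧/∨):
  (forall f. forall c. (~Q(f,f) & ~Q(c,c))) | (forall a. Q(a,a)) | (forall e. ~Q(e,e)) | (forall d. Q(d,d))
All bound variables are already distinct, so no renaming is needed.
Finally move all quantifiers to the prefix:
  forall f. forall c. forall a. forall e. forall d. (~Q(f,f) & ~Q(c,c) | Q(a,a) | ~Q(e,e) | Q(d,d))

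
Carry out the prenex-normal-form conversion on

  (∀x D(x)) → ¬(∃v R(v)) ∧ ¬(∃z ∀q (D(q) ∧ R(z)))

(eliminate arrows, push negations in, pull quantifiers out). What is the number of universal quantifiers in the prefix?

Eliminate → and ↔ using ¬ and ∨.
  ¬(∀x D(x)) ∨ ¬(∃v R(v)) ∧ ¬(∃z ∀q (D(q) ∧ R(z)))
Push ¬ through the quantifiers and connectives to reach negation normal form:
  (∃x ¬D(x)) ∨ (∀v ¬R(v)) ∧ (∀z ∃q (¬D(q) ∨ ¬R(z)))
Finally move all quantifiers to the prefix:
  ∃x ∀v ∀z ∃q (¬D(x) ∨ ¬R(v) ∧ (¬D(q) ∨ ¬R(z)))
The prefix is ∃x ∀v ∀z ∃q: 2 universal, 2 existential.

2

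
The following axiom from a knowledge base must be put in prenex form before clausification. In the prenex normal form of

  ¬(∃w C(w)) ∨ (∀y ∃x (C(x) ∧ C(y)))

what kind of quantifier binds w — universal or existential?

Push ¬ through the quantifiers and connectives to reach negation normal form:
  (∀w ¬C(w)) ∨ (∀y ∃x (C(x) ∧ C(y)))
All bound variables are already distinct, so no renaming is needed.
Extract every quantifier outward, since the variables are now distinct and don't occur free across branches:
  ∀w ∀y ∃x (¬C(w) ∨ C(x) ∧ C(y))
The quantifier ∃w sits under an odd number of negations, so it flips to ∀w.

universal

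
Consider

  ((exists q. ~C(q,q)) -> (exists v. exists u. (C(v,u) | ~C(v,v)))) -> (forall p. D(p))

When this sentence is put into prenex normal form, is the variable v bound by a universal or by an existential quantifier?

universal

First replace A → B with ¬A ∨ B.
  ~(~(exists q. ~C(q,q)) | (exists v. exists u. (C(v,u) | ~C(v,v)))) | (forall p. D(p))
Move each ¬ inward, flipping quantifiers it crosses:
  (exists q. ~C(q,q)) & (forall v. forall u. (~C(v,u) & C(v,v))) | (forall p. D(p))
All bound variables are already distinct, so no renaming is needed.
Extract every quantifier outward, since the variables are now distinct and don't occur free across branches:
  exists q. forall v. forall u. forall p. (~C(q,q) & ~C(v,u) & C(v,v) | D(p))
The quantifier exists v sits under an odd number of negations (counting the antecedent side of each →), so it flips to forall v.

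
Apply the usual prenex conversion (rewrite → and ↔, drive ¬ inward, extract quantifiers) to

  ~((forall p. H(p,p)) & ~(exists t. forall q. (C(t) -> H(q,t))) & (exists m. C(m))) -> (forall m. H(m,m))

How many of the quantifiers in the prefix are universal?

First replace A → B with ¬A ∨ B.
  ~~((forall p. H(p,p)) & ~(exists t. forall q. (~C(t) | H(q,t))) & (exists m. C(m))) | (forall m. H(m,m))
Push ¬ through the quantifiers and connectives to reach negation normal form:
  (forall p. H(p,p)) & (forall t. exists q. (C(t) & ~H(q,t))) & (exists m. C(m)) | (forall m. H(m,m))
Rename bound variables to avoid capture: m↦c.
  (forall p. H(p,p)) & (forall t. exists q. (C(t) & ~H(q,t))) & (exists m. C(m)) | (forall c. H(c,c))
Finally move all quantifiers to the prefix:
  forall p. forall t. exists q. exists m. forall c. (H(p,p) & C(t) & ~H(q,t) & C(m) | H(c,c))
The prefix is forall p forall t exists q exists m forall c: 3 universal, 2 existential.

3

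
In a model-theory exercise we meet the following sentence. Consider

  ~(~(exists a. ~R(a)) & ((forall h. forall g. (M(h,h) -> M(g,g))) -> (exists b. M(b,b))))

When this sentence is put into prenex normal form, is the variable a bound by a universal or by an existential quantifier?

Eliminate → and ↔ using ¬ and ∨.
  ~(~(exists a. ~R(a)) & (~(forall h. forall g. (~M(h,h) | M(g,g))) | (exists b. M(b,b))))
Drive negations inward (¬∀x A ≡ ∃x ¬A, ¬∃x A ≡ ∀x ¬A, De Morgan for ∧/∨):
  (exists a. ~R(a)) | (forall h. forall g. (~M(h,h) | M(g,g))) & (forall b. ~M(b,b))
All bound variables are already distinct, so no renaming is needed.
Finally move all quantifiers to the prefix:
  exists a. forall h. forall g. forall b. (~R(a) | (~M(h,h) | M(g,g)) & ~M(b,b))
The quantifier exists a sits under an even number of negations (counting the antecedent side of each →), so it remains existential.

existential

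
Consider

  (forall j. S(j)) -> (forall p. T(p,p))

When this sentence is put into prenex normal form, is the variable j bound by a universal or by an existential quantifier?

Eliminate → and ↔ using ¬ and ∨.
  ~(forall j. S(j)) | (forall p. T(p,p))
Drive negations inward (¬∀x A ≡ ∃x ¬A, ¬∃x A ≡ ∀x ¬A, De Morgan for ∧/∨):
  (exists j. ~S(j)) | (forall p. T(p,p))
Pull the quantifiers to the front (each side's bound variable is not free in the other side):
  exists j. forall p. (~S(j) | T(p,p))
The quantifier forall j sits under an odd number of negations (counting the antecedent side of each →), so it flips to exists j.

existential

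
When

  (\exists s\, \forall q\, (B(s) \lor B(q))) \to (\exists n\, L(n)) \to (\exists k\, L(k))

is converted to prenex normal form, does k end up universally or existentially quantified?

Rewrite implications/biconditionals: A → B as ¬A ∨ B.
  \neg (\exists s\, \forall q\, (B(s) \lor B(q))) \lor \neg (\exists n\, L(n)) \lor (\exists k\, L(k))
Move each ¬ inward, flipping quantifiers it crosses:
  (\forall s\, \exists q\, (\neg B(s) \land \neg B(q))) \lor (\forall n\, \neg L(n)) \lor (\exists k\, L(k))
All bound variables are already distinct, so no renaming is needed.
Finally move all quantifiers to the prefix:
  \forall s\, \exists q\, \forall n\, \exists k\, (\neg B(s) \land \neg B(q) \lor \neg L(n) \lor L(k))
The quantifier \exists k sits under an even number of negations (counting the antecedent side of each →), so it remains existential.

existential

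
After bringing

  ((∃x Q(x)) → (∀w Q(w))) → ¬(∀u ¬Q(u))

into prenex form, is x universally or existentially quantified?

First replace A → B with ¬A ∨ B.
  ¬(¬(∃x Q(x)) ∨ (∀w Q(w))) ∨ ¬(∀u ¬Q(u))
Drive negations inward (¬∀x A ≡ ∃x ¬A, ¬∃x A ≡ ∀x ¬A, De Morgan for ∧/∨):
  (∃x Q(x)) ∧ (∃w ¬Q(w)) ∨ (∃u Q(u))
All bound variables are already distinct, so no renaming is needed.
Extract every quantifier outward, since the variables are now distinct and don't occur free across branches:
  ∃x ∃w ∃u (Q(x) ∧ ¬Q(w) ∨ Q(u))
The quantifier ∃x sits under an even number of negations (counting the antecedent side of each →), so it remains existential.

existential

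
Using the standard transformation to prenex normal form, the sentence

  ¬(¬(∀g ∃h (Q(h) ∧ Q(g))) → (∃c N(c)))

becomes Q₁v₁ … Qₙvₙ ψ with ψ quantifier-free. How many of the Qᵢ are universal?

2

Rewrite implications/biconditionals: A → B as ¬A ∨ B.
  ¬(¬¬(∀g ∃h (Q(h) ∧ Q(g))) ∨ (∃c N(c)))
Move each ¬ inward, flipping quantifiers it crosses:
  (∃g ∀h (¬Q(h) ∨ ¬Q(g))) ∧ (∀c ¬N(c))
All bound variables are already distinct, so no renaming is needed.
Finally move all quantifiers to the prefix:
  ∃g ∀h ∀c ((¬Q(h) ∨ ¬Q(g)) ∧ ¬N(c))
The prefix is ∃g ∀h ∀c: 2 universal, 1 existential.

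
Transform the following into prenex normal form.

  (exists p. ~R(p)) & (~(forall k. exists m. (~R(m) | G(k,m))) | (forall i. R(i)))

exists p. exists k. forall m. forall i. (~R(p) & (R(m) & ~G(k,m) | R(i)))

Move each ¬ inward, flipping quantifiers it crosses:
  (exists p. ~R(p)) & ((exists k. forall m. (R(m) & ~G(k,m))) | (forall i. R(i)))
Pull the quantifiers to the front (each side's bound variable is not free in the other side):
  exists p. exists k. forall m. forall i. (~R(p) & (R(m) & ~G(k,m) | R(i)))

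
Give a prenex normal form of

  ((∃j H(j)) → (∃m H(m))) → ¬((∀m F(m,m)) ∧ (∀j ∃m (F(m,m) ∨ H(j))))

∃j ∀m ∃s ∃v1 ∀q (H(j) ∧ ¬H(m) ∨ ¬F(s,s) ∨ ¬F(q,q) ∧ ¬H(v1))

Eliminate → and ↔ using ¬ and ∨.
  ¬(¬(∃j H(j)) ∨ (∃m H(m))) ∨ ¬((∀m F(m,m)) ∧ (∀j ∃m (F(m,m) ∨ H(j))))
Push ¬ through the quantifiers and connectives to reach negation normal form:
  (∃j H(j)) ∧ (∀m ¬H(m)) ∨ (∃m ¬F(m,m)) ∨ (∃j ∀m (¬F(m,m) ∧ ¬H(j)))
Standardize variables apart so no two quantifiers bind the same name: m↦s, j↦v1, m↦q.
  (∃j H(j)) ∧ (∀m ¬H(m)) ∨ (∃s ¬F(s,s)) ∨ (∃v1 ∀q (¬F(q,q) ∧ ¬H(v1)))
Finally move all quantifiers to the prefix:
  ∃j ∀m ∃s ∃v1 ∀q (H(j) ∧ ¬H(m) ∨ ¬F(s,s) ∨ ¬F(q,q) ∧ ¬H(v1))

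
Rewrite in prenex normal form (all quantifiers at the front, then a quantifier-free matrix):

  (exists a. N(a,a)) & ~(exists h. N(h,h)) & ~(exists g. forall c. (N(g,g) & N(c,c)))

exists a. forall h. forall g. exists c. (N(a,a) & ~N(h,h) & (~N(g,g) | ~N(c,c)))

Drive negations inward (¬∀x A ≡ ∃x ¬A, ¬∃x A ≡ ∀x ¬A, De Morgan for ∧/∨):
  (exists a. N(a,a)) & (forall h. ~N(h,h)) & (forall g. exists c. (~N(g,g) | ~N(c,c)))
Extract every quantifier outward, since the variables are now distinct and don't occur free across branches:
  exists a. forall h. forall g. exists c. (N(a,a) & ~N(h,h) & (~N(g,g) | ~N(c,c)))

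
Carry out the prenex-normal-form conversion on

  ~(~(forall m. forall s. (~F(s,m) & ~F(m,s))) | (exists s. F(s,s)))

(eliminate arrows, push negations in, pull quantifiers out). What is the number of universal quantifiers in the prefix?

3

Move each ¬ inward, flipping quantifiers it crosses:
  (forall m. forall s. (~F(s,m) & ~F(m,s))) & (forall s. ~F(s,s))
Rename bound variables to avoid capture: s↦p.
  (forall m. forall s. (~F(s,m) & ~F(m,s))) & (forall p. ~F(p,p))
Finally move all quantifiers to the prefix:
  forall m. forall s. forall p. (~F(s,m) & ~F(m,s) & ~F(p,p))
The prefix is forall m forall s forall p: 3 universal, 0 existential.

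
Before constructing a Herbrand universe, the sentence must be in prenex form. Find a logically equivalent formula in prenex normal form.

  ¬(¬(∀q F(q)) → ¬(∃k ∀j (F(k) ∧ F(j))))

∃q ∃k ∀j (¬F(q) ∧ F(k) ∧ F(j))

Rewrite implications/biconditionals: A → B as ¬A ∨ B.
  ¬(¬¬(∀q F(q)) ∨ ¬(∃k ∀j (F(k) ∧ F(j))))
Push ¬ through the quantifiers and connectives to reach negation normal form:
  (∃q ¬F(q)) ∧ (∃k ∀j (F(k) ∧ F(j)))
All bound variables are already distinct, so no renaming is needed.
Finally move all quantifiers to the prefix:
  ∃q ∃k ∀j (¬F(q) ∧ F(k) ∧ F(j))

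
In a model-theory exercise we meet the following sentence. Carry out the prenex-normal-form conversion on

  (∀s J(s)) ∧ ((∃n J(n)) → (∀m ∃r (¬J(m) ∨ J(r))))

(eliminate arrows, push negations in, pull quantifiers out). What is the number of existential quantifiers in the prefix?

1

First replace A → B with ¬A ∨ B.
  (∀s J(s)) ∧ (¬(∃n J(n)) ∨ (∀m ∃r (¬J(m) ∨ J(r))))
Drive negations inward (¬∀x A ≡ ∃x ¬A, ¬∃x A ≡ ∀x ¬A, De Morgan for ∧/∨):
  (∀s J(s)) ∧ ((∀n ¬J(n)) ∨ (∀m ∃r (¬J(m) ∨ J(r))))
Extract every quantifier outward, since the variables are now distinct and don't occur free across branches:
  ∀s ∀n ∀m ∃r (J(s) ∧ (¬J(n) ∨ ¬J(m) ∨ J(r)))
The prefix is ∀s ∀n ∀m ∃r: 3 universal, 1 existential.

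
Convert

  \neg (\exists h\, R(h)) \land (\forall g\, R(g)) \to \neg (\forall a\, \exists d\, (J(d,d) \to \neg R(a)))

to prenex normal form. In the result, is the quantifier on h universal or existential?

First replace A → B with ¬A ∨ B.
  \neg (\neg (\exists h\, R(h)) \land (\forall g\, R(g))) \lor \neg (\forall a\, \exists d\, (\neg J(d,d) \lor \neg R(a)))
Push ¬ through the quantifiers and connectives to reach negation normal form:
  (\exists h\, R(h)) \lor (\exists g\, \neg R(g)) \lor (\exists a\, \forall d\, (J(d,d) \land R(a)))
All bound variables are already distinct, so no renaming is needed.
Pull the quantifiers to the front (each side's bound variable is not free in the other side):
  \exists h\, \exists g\, \exists a\, \forall d\, (R(h) \lor \neg R(g) \lor J(d,d) \land R(a))
The quantifier \exists h sits under an even number of negations (counting the antecedent side of each →), so it remains existential.

existential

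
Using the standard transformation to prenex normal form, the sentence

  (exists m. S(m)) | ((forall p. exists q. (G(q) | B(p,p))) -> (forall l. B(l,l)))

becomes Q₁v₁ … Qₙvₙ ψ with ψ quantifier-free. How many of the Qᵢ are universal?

First replace A → B with ¬A ∨ B.
  (exists m. S(m)) | ~(forall p. exists q. (G(q) | B(p,p))) | (forall l. B(l,l))
Drive negations inward (¬∀x A ≡ ∃x ¬A, ¬∃x A ≡ ∀x ¬A, De Morgan for ∧/∨):
  (exists m. S(m)) | (exists p. forall q. (~G(q) & ~B(p,p))) | (forall l. B(l,l))
All bound variables are already distinct, so no renaming is needed.
Pull the quantifiers to the front (each side's bound variable is not free in the other side):
  exists m. exists p. forall q. forall l. (S(m) | ~G(q) & ~B(p,p) | B(l,l))
The prefix is exists m exists p forall q forall l: 2 universal, 2 existential.

2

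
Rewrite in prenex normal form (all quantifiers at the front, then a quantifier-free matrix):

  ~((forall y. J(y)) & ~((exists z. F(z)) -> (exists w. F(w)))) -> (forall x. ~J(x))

Eliminate → and ↔ using ¬ and ∨.
  ~~((forall y. J(y)) & ~(~(exists z. F(z)) | (exists w. F(w)))) | (forall x. ~J(x))
Move each ¬ inward, flipping quantifiers it crosses:
  (forall y. J(y)) & (exists z. F(z)) & (forall w. ~F(w)) | (forall x. ~J(x))
All bound variables are already distinct, so no renaming is needed.
Finally move all quantifiers to the prefix:
  forall y. exists z. forall w. forall x. (J(y) & F(z) & ~F(w) | ~J(x))

forall y. exists z. forall w. forall x. (J(y) & F(z) & ~F(w) | ~J(x))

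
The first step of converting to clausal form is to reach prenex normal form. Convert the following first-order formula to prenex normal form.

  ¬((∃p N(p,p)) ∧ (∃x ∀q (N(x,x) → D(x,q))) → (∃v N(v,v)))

∃p ∃x ∀q ∀v (N(p,p) ∧ (¬N(x,x) ∨ D(x,q)) ∧ ¬N(v,v))

Rewrite implications/biconditionals: A → B as ¬A ∨ B.
  ¬(¬((∃p N(p,p)) ∧ (∃x ∀q (¬N(x,x) ∨ D(x,q)))) ∨ (∃v N(v,v)))
Move each ¬ inward, flipping quantifiers it crosses:
  (∃p N(p,p)) ∧ (∃x ∀q (¬N(x,x) ∨ D(x,q))) ∧ (∀v ¬N(v,v))
Pull the quantifiers to the front (each side's bound variable is not free in the other side):
  ∃p ∃x ∀q ∀v (N(p,p) ∧ (¬N(x,x) ∨ D(x,q)) ∧ ¬N(v,v))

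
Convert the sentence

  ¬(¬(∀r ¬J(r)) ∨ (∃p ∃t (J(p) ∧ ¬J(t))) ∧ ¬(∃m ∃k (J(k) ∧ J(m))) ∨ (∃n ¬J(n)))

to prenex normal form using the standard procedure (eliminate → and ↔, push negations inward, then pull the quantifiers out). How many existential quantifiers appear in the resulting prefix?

2

Move each ¬ inward, flipping quantifiers it crosses:
  (∀r ¬J(r)) ∧ ((∀p ∀t (¬J(p) ∨ J(t))) ∨ (∃m ∃k (J(k) ∧ J(m)))) ∧ (∀n J(n))
All bound variables are already distinct, so no renaming is needed.
Extract every quantifier outward, since the variables are now distinct and don't occur free across branches:
  ∀r ∀p ∀t ∃m ∃k ∀n (¬J(r) ∧ (¬J(p) ∨ J(t) ∨ J(k) ∧ J(m)) ∧ J(n))
The prefix is ∀r ∀p ∀t ∃m ∃k ∀n: 4 universal, 2 existential.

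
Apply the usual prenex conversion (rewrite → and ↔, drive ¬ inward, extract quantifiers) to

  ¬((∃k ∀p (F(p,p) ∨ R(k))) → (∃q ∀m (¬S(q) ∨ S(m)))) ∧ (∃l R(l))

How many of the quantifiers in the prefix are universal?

2

Eliminate → and ↔ using ¬ and ∨.
  ¬(¬(∃k ∀p (F(p,p) ∨ R(k))) ∨ (∃q ∀m (¬S(q) ∨ S(m)))) ∧ (∃l R(l))
Push ¬ through the quantifiers and connectives to reach negation normal form:
  (∃k ∀p (F(p,p) ∨ R(k))) ∧ (∀q ∃m (S(q) ∧ ¬S(m))) ∧ (∃l R(l))
All bound variables are already distinct, so no renaming is needed.
Extract every quantifier outward, since the variables are now distinct and don't occur free across branches:
  ∃k ∀p ∀q ∃m ∃l ((F(p,p) ∨ R(k)) ∧ S(q) ∧ ¬S(m) ∧ R(l))
The prefix is ∃k ∀p ∀q ∃m ∃l: 2 universal, 3 existential.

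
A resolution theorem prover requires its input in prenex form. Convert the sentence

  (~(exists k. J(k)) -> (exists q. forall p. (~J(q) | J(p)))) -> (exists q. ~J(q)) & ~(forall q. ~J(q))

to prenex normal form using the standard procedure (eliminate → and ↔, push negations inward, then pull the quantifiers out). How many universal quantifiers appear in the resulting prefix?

First replace A → B with ¬A ∨ B.
  ~(~~(exists k. J(k)) | (exists q. forall p. (~J(q) | J(p)))) | (exists q. ~J(q)) & ~(forall q. ~J(q))
Drive negations inward (¬∀x A ≡ ∃x ¬A, ¬∃x A ≡ ∀x ¬A, De Morgan for ∧/∨):
  (forall k. ~J(k)) & (forall q. exists p. (J(q) & ~J(p))) | (exists q. ~J(q)) & (exists q. J(q))
Rename bound variables to avoid capture: q↦w, q↦u.
  (forall k. ~J(k)) & (forall q. exists p. (J(q) & ~J(p))) | (exists w. ~J(w)) & (exists u. J(u))
Extract every quantifier outward, since the variables are now distinct and don't occur free across branches:
  forall k. forall q. exists p. exists w. exists u. (~J(k) & J(q) & ~J(p) | ~J(w) & J(u))
The prefix is forall k forall q exists p exists w exists u: 2 universal, 3 existential.

2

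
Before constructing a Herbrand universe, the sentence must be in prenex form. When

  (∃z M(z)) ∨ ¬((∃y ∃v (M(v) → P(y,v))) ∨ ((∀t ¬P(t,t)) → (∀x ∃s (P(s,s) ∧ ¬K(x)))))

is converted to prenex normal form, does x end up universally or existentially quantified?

Rewrite implications/biconditionals: A → B as ¬A ∨ B.
  (∃z M(z)) ∨ ¬((∃y ∃v (¬M(v) ∨ P(y,v))) ∨ ¬(∀t ¬P(t,t)) ∨ (∀x ∃s (P(s,s) ∧ ¬K(x))))
Push ¬ through the quantifiers and connectives to reach negation normal form:
  (∃z M(z)) ∨ (∀y ∀v (M(v) ∧ ¬P(y,v))) ∧ (∀t ¬P(t,t)) ∧ (∃x ∀s (¬P(s,s) ∨ K(x)))
Extract every quantifier outward, since the variables are now distinct and don't occur free across branches:
  ∃z ∀y ∀v ∀t ∃x ∀s (M(z) ∨ M(v) ∧ ¬P(y,v) ∧ ¬P(t,t) ∧ (¬P(s,s) ∨ K(x)))
The quantifier ∀x sits under an odd number of negations (counting the antecedent side of each →), so it flips to ∃x.

existential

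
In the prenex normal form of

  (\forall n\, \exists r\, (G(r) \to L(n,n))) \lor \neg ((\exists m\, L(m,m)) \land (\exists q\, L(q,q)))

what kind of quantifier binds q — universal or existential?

universal

Rewrite implications/biconditionals: A → B as ¬A ∨ B.
  (\forall n\, \exists r\, (\neg G(r) \lor L(n,n))) \lor \neg ((\exists m\, L(m,m)) \land (\exists q\, L(q,q)))
Drive negations inward (¬∀x A ≡ ∃x ¬A, ¬∃x A ≡ ∀x ¬A, De Morgan for ∧/∨):
  (\forall n\, \exists r\, (\neg G(r) \lor L(n,n))) \lor (\forall m\, \neg L(m,m)) \lor (\forall q\, \neg L(q,q))
All bound variables are already distinct, so no renaming is needed.
Extract every quantifier outward, since the variables are now distinct and don't occur free across branches:
  \forall n\, \exists r\, \forall m\, \forall q\, (\neg G(r) \lor L(n,n) \lor \neg L(m,m) \lor \neg L(q,q))
The quantifier \exists q sits under an odd number of negations (counting the antecedent side of each →), so it flips to \forall q.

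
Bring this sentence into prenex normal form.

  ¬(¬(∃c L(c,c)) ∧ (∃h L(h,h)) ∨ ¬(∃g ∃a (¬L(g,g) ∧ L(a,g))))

Push ¬ through the quantifiers and connectives to reach negation normal form:
  ((∃c L(c,c)) ∨ (∀h ¬L(h,h))) ∧ (∃g ∃a (¬L(g,g) ∧ L(a,g)))
All bound variables are already distinct, so no renaming is needed.
Pull the quantifiers to the front (each side's bound variable is not free in the other side):
  ∃c ∀h ∃g ∃a ((L(c,c) ∨ ¬L(h,h)) ∧ ¬L(g,g) ∧ L(a,g))

∃c ∀h ∃g ∃a ((L(c,c) ∨ ¬L(h,h)) ∧ ¬L(g,g) ∧ L(a,g))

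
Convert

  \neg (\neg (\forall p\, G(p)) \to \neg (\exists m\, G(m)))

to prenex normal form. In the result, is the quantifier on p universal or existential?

existential

Eliminate → and ↔ using ¬ and ∨.
  \neg (\neg \neg (\forall p\, G(p)) \lor \neg (\exists m\, G(m)))
Push ¬ through the quantifiers and connectives to reach negation normal form:
  (\exists p\, \neg G(p)) \land (\exists m\, G(m))
All bound variables are already distinct, so no renaming is needed.
Pull the quantifiers to the front (each side's bound variable is not free in the other side):
  \exists p\, \exists m\, (\neg G(p) \land G(m))
The quantifier \forall p sits under an odd number of negations (counting the antecedent side of each →), so it flips to \exists p.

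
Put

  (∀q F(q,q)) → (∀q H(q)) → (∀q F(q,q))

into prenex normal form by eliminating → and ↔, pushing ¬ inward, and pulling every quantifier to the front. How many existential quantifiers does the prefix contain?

2

Eliminate → and ↔ using ¬ and ∨.
  ¬(∀q F(q,q)) ∨ ¬(∀q H(q)) ∨ (∀q F(q,q))
Move each ¬ inward, flipping quantifiers it crosses:
  (∃q ¬F(q,q)) ∨ (∃q ¬H(q)) ∨ (∀q F(q,q))
Give each quantifier a distinct variable: q↦u1, q↦t.
  (∃q ¬F(q,q)) ∨ (∃u1 ¬H(u1)) ∨ (∀t F(t,t))
Extract every quantifier outward, since the variables are now distinct and don't occur free across branches:
  ∃q ∃u1 ∀t (¬F(q,q) ∨ ¬H(u1) ∨ F(t,t))
The prefix is ∃q ∃u1 ∀t: 1 universal, 2 existential.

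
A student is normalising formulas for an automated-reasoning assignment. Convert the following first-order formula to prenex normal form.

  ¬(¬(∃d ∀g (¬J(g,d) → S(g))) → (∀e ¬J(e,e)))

First replace A → B with ¬A ∨ B.
  ¬(¬¬(∃d ∀g (¬¬J(g,d) ∨ S(g))) ∨ (∀e ¬J(e,e)))
Push ¬ through the quantifiers and connectives to reach negation normal form:
  (∀d ∃g (¬J(g,d) ∧ ¬S(g))) ∧ (∃e J(e,e))
All bound variables are already distinct, so no renaming is needed.
Pull the quantifiers to the front (each side's bound variable is not free in the other side):
  ∀d ∃g ∃e (¬J(g,d) ∧ ¬S(g) ∧ J(e,e))

∀d ∃g ∃e (¬J(g,d) ∧ ¬S(g) ∧ J(e,e))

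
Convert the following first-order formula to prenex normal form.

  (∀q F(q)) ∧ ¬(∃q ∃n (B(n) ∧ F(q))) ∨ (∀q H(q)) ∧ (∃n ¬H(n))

∀q ∀t ∀n ∀r ∃x (F(q) ∧ (¬B(n) ∨ ¬F(t)) ∨ H(r) ∧ ¬H(x))

Drive negations inward (¬∀x A ≡ ∃x ¬A, ¬∃x A ≡ ∀x ¬A, De Morgan for ∧/∨):
  (∀q F(q)) ∧ (∀q ∀n (¬B(n) ∨ ¬F(q))) ∨ (∀q H(q)) ∧ (∃n ¬H(n))
Give each quantifier a distinct variable: q↦t, q↦r, n↦x.
  (∀q F(q)) ∧ (∀t ∀n (¬B(n) ∨ ¬F(t))) ∨ (∀r H(r)) ∧ (∃x ¬H(x))
Extract every quantifier outward, since the variables are now distinct and don't occur free across branches:
  ∀q ∀t ∀n ∀r ∃x (F(q) ∧ (¬B(n) ∨ ¬F(t)) ∨ H(r) ∧ ¬H(x))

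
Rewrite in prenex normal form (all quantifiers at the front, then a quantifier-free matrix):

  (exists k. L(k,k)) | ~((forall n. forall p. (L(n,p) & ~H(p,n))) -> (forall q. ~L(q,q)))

exists k. forall n. forall p. exists q. (L(k,k) | L(n,p) & ~H(p,n) & L(q,q))

First replace A → B with ¬A ∨ B.
  (exists k. L(k,k)) | ~(~(forall n. forall p. (L(n,p) & ~H(p,n))) | (forall q. ~L(q,q)))
Drive negations inward (¬∀x A ≡ ∃x ¬A, ¬∃x A ≡ ∀x ¬A, De Morgan for ∧/∨):
  (exists k. L(k,k)) | (forall n. forall p. (L(n,p) & ~H(p,n))) & (exists q. L(q,q))
Pull the quantifiers to the front (each side's bound variable is not free in the other side):
  exists k. forall n. forall p. exists q. (L(k,k) | L(n,p) & ~H(p,n) & L(q,q))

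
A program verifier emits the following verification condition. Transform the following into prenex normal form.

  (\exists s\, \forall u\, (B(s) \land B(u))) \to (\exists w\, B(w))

\forall s\, \exists u\, \exists w\, (\neg B(s) \lor \neg B(u) \lor B(w))

First replace A → B with ¬A ∨ B.
  \neg (\exists s\, \forall u\, (B(s) \land B(u))) \lor (\exists w\, B(w))
Move each ¬ inward, flipping quantifiers it crosses:
  (\forall s\, \exists u\, (\neg B(s) \lor \neg B(u))) \lor (\exists w\, B(w))
All bound variables are already distinct, so no renaming is needed.
Extract every quantifier outward, since the variables are now distinct and don't occur free across branches:
  \forall s\, \exists u\, \exists w\, (\neg B(s) \lor \neg B(u) \lor B(w))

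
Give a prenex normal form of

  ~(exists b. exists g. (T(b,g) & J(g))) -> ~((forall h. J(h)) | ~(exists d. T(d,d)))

First replace A → B with ¬A ∨ B.
  ~~(exists b. exists g. (T(b,g) & J(g))) | ~((forall h. J(h)) | ~(exists d. T(d,d)))
Push ¬ through the quantifiers and connectives to reach negation normal form:
  (exists b. exists g. (T(b,g) & J(g))) | (exists h. ~J(h)) & (exists d. T(d,d))
Extract every quantifier outward, since the variables are now distinct and don't occur free across branches:
  exists b. exists g. exists h. exists d. (T(b,g) & J(g) | ~J(h) & T(d,d))

exists b. exists g. exists h. exists d. (T(b,g) & J(g) | ~J(h) & T(d,d))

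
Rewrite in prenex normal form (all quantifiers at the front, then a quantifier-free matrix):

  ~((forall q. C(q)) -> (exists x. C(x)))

Eliminate → and ↔ using ¬ and ∨.
  ~(~(forall q. C(q)) | (exists x. C(x)))
Drive negations inward (¬∀x A ≡ ∃x ¬A, ¬∃x A ≡ ∀x ¬A, De Morgan for ∧/∨):
  (forall q. C(q)) & (forall x. ~C(x))
Finally move all quantifiers to the prefix:
  forall q. forall x. (C(q) & ~C(x))

forall q. forall x. (C(q) & ~C(x))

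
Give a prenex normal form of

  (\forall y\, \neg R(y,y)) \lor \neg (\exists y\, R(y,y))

\forall y\, \forall q\, (\neg R(y,y) \lor \neg R(q,q))

Push ¬ through the quantifiers and connectives to reach negation normal form:
  (\forall y\, \neg R(y,y)) \lor (\forall y\, \neg R(y,y))
Give each quantifier a distinct variable: y↦q.
  (\forall y\, \neg R(y,y)) \lor (\forall q\, \neg R(q,q))
Extract every quantifier outward, since the variables are now distinct and don't occur free across branches:
  \forall y\, \forall q\, (\neg R(y,y) \lor \neg R(q,q))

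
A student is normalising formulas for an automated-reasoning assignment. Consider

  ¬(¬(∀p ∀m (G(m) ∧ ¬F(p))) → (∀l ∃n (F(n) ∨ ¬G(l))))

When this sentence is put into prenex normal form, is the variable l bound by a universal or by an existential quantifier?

existential

First replace A → B with ¬A ∨ B.
  ¬(¬¬(∀p ∀m (G(m) ∧ ¬F(p))) ∨ (∀l ∃n (F(n) ∨ ¬G(l))))
Push ¬ through the quantifiers and connectives to reach negation normal form:
  (∃p ∃m (¬G(m) ∨ F(p))) ∧ (∃l ∀n (¬F(n) ∧ G(l)))
All bound variables are already distinct, so no renaming is needed.
Extract every quantifier outward, since the variables are now distinct and don't occur free across branches:
  ∃p ∃m ∃l ∀n ((¬G(m) ∨ F(p)) ∧ ¬F(n) ∧ G(l))
The quantifier ∀l sits under an odd number of negations (counting the antecedent side of each →), so it flips to ∃l.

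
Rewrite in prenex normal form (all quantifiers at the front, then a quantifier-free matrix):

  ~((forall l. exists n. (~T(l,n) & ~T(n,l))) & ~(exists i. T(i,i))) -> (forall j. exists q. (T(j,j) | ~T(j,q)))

forall l. exists n. forall i. forall j. exists q. (~T(l,n) & ~T(n,l) & ~T(i,i) | T(j,j) | ~T(j,q))

First replace A → B with ¬A ∨ B.
  ~~((forall l. exists n. (~T(l,n) & ~T(n,l))) & ~(exists i. T(i,i))) | (forall j. exists q. (T(j,j) | ~T(j,q)))
Move each ¬ inward, flipping quantifiers it crosses:
  (forall l. exists n. (~T(l,n) & ~T(n,l))) & (forall i. ~T(i,i)) | (forall j. exists q. (T(j,j) | ~T(j,q)))
All bound variables are already distinct, so no renaming is needed.
Pull the quantifiers to the front (each side's bound variable is not free in the other side):
  forall l. exists n. forall i. forall j. exists q. (~T(l,n) & ~T(n,l) & ~T(i,i) | T(j,j) | ~T(j,q))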